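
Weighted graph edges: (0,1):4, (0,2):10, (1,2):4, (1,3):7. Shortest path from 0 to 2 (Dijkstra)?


Dijkstra from 0:
Distances: {0: 0, 1: 4, 2: 8, 3: 11}
Shortest distance to 2 = 8, path = [0, 1, 2]


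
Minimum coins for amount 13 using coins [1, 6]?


dp[0]=0; dp[i]=1+min(dp[i-c] for c in coins)
...dp[8]=3, dp[9]=4, dp[10]=5, dp[11]=6, dp[12]=2, dp[13]=3
Minimum coins for 13 = 3


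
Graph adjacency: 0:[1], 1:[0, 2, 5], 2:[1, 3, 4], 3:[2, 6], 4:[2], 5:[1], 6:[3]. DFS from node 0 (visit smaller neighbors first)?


DFS stack-based: start with [0]
Visit order: [0, 1, 2, 3, 6, 4, 5]


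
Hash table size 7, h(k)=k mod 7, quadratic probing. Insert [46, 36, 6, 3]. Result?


Insertions: 46->slot 4; 36->slot 1; 6->slot 6; 3->slot 3
Table: [None, 36, None, 3, 46, None, 6]


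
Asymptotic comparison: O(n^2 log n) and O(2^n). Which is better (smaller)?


n^2 log n grows slower than exponential
O(n^2 log n) is asymptotically smaller; O(2^n) grows faster


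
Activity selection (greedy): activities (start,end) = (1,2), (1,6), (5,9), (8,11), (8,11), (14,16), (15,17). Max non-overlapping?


Greedy: pick earliest-ending, then skip overlaps.
Selected (3 activities): [(1, 2), (5, 9), (14, 16)]


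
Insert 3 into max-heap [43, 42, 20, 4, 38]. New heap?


Append 3: [43, 42, 20, 4, 38, 3]
Bubble up: no swaps needed
Result: [43, 42, 20, 4, 38, 3]


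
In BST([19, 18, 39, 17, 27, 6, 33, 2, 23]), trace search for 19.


BST root = 19
Search for 19: compare at each node
Path: [19]


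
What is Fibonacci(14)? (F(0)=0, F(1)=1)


F(n)=F(n-1)+F(n-2)
...F(12)=144, F(13)=233, F(14)=377


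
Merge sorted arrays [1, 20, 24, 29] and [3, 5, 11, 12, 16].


Compare heads, take smaller each step.
Merged: [1, 3, 5, 11, 12, 16, 20, 24, 29]


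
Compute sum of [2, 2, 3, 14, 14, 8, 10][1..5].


Prefix sums: [0, 2, 4, 7, 21, 35, 43, 53]
Sum[1..5] = prefix[6] - prefix[1] = 43 - 2 = 41


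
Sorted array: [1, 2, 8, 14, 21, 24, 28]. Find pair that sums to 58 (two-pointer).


Two pointers: lo=0, hi=6
No pair sums to 58


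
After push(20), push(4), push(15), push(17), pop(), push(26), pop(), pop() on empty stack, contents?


push(20) -> [20]
push(4) -> [20, 4]
push(15) -> [20, 4, 15]
push(17) -> [20, 4, 15, 17]
pop() returns 17 -> [20, 4, 15]
push(26) -> [20, 4, 15, 26]
pop() returns 26 -> [20, 4, 15]
pop() returns 15 -> [20, 4]
Final stack (bottom to top): [20, 4]


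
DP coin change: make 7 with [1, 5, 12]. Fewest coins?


dp[0]=0; dp[i]=1+min(dp[i-c] for c in coins)
...dp[2]=2, dp[3]=3, dp[4]=4, dp[5]=1, dp[6]=2, dp[7]=3
Minimum coins for 7 = 3


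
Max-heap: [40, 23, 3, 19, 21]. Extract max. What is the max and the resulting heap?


Max = 40
Replace root with last, heapify down
Resulting heap: [23, 21, 3, 19]


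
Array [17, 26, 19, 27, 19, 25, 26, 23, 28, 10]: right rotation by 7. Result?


Right rotate by 7: [27, 19, 25, 26, 23, 28, 10, 17, 26, 19]


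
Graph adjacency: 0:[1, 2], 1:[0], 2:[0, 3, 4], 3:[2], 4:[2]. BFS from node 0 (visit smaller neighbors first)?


BFS queue: start with [0]
Visit order: [0, 1, 2, 3, 4]


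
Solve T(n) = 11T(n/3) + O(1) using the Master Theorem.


a=11, b=3, c=0. log_3(11)=2.183 > c=0. Case 1: O(n^log_b(a)) = O(n^2.183)
Complexity: O(n^2.183)


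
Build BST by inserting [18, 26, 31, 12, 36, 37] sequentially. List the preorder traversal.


Root = 18; build tree by BST insertion.
Preorder traversal: [18, 12, 26, 31, 36, 37]


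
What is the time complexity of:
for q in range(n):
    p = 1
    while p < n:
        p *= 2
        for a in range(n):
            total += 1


Per nesting level: O(n) * O(log n) * O(n) = O(n^2 log n)
Complexity: O(n^2 log n)


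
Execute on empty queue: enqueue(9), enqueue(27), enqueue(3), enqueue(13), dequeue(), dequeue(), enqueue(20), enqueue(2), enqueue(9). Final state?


enqueue(9) -> [9]
enqueue(27) -> [9, 27]
enqueue(3) -> [9, 27, 3]
enqueue(13) -> [9, 27, 3, 13]
dequeue() returns 9 -> [27, 3, 13]
dequeue() returns 27 -> [3, 13]
enqueue(20) -> [3, 13, 20]
enqueue(2) -> [3, 13, 20, 2]
enqueue(9) -> [3, 13, 20, 2, 9]
Final queue (front to back): [3, 13, 20, 2, 9]


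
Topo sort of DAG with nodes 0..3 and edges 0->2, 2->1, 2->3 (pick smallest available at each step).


Kahn's algorithm, process smallest node first
Order: [0, 2, 1, 3]


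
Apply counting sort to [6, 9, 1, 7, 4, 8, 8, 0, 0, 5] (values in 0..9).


Count array: [2, 1, 0, 0, 1, 1, 1, 1, 2, 1]
Reconstruct: [0, 0, 1, 4, 5, 6, 7, 8, 8, 9]


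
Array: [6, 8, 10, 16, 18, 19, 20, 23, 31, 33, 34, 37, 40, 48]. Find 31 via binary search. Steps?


Search for 31:
[0,13] mid=6 arr[6]=20
[7,13] mid=10 arr[10]=34
[7,9] mid=8 arr[8]=31
Total: 3 comparisons


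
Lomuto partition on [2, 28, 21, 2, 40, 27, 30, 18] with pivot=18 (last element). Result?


Elements <= 18 go left of pivot.
Result: [2, 2, 18, 28, 40, 27, 30, 21], pivot at index 2


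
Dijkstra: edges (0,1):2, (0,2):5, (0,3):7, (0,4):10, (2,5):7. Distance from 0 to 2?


Dijkstra from 0:
Distances: {0: 0, 1: 2, 2: 5, 3: 7, 4: 10, 5: 12}
Shortest distance to 2 = 5, path = [0, 2]


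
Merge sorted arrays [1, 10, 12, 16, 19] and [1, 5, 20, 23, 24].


Compare heads, take smaller each step.
Merged: [1, 1, 5, 10, 12, 16, 19, 20, 23, 24]


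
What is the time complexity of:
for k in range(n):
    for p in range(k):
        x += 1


Per nesting level: O(n) * O(n) [triangular over k] = O(n^2)
Complexity: O(n^2)


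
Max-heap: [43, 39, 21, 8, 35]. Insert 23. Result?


Append 23: [43, 39, 21, 8, 35, 23]
Bubble up: swap idx 5(23) with idx 2(21)
Result: [43, 39, 23, 8, 35, 21]


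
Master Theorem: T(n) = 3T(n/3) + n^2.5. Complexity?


a=3, b=3, c=2.5. log_3(3)=1 < c=2.5. Case 3: O(n^c) = O(n^2.500)
Complexity: O(n^2.500)


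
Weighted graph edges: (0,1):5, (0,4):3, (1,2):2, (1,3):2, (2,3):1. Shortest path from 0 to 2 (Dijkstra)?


Dijkstra from 0:
Distances: {0: 0, 1: 5, 2: 7, 3: 7, 4: 3}
Shortest distance to 2 = 7, path = [0, 1, 2]


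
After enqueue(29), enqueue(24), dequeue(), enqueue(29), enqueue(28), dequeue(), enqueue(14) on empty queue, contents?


enqueue(29) -> [29]
enqueue(24) -> [29, 24]
dequeue() returns 29 -> [24]
enqueue(29) -> [24, 29]
enqueue(28) -> [24, 29, 28]
dequeue() returns 24 -> [29, 28]
enqueue(14) -> [29, 28, 14]
Final queue (front to back): [29, 28, 14]


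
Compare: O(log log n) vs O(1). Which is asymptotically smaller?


constant grows slower than double-logarithmic
O(1) is asymptotically smaller; O(log log n) grows faster


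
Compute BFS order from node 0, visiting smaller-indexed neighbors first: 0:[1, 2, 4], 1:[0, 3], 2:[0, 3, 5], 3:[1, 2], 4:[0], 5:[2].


BFS queue: start with [0]
Visit order: [0, 1, 2, 4, 3, 5]


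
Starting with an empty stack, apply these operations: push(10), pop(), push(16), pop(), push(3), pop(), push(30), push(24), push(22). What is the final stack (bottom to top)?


push(10) -> [10]
pop() returns 10 -> []
push(16) -> [16]
pop() returns 16 -> []
push(3) -> [3]
pop() returns 3 -> []
push(30) -> [30]
push(24) -> [30, 24]
push(22) -> [30, 24, 22]
Final stack (bottom to top): [30, 24, 22]


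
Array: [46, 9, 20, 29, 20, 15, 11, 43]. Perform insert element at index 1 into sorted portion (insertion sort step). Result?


After one pass: [9, 46, 20, 29, 20, 15, 11, 43]


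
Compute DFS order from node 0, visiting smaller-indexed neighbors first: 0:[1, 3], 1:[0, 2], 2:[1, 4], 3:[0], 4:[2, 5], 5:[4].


DFS stack-based: start with [0]
Visit order: [0, 1, 2, 4, 5, 3]


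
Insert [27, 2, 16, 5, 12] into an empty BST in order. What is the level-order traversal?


Root = 27; build tree by BST insertion.
Level-Order traversal: [27, 2, 16, 5, 12]


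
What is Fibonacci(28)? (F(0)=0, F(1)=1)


F(n)=F(n-1)+F(n-2)
...F(26)=121393, F(27)=196418, F(28)=317811


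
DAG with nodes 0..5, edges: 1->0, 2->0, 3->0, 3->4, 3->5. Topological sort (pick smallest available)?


Kahn's algorithm, process smallest node first
Order: [1, 2, 3, 0, 4, 5]


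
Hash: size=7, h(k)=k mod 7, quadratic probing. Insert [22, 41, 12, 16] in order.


Insertions: 22->slot 1; 41->slot 6; 12->slot 5; 16->slot 2
Table: [None, 22, 16, None, None, 12, 41]


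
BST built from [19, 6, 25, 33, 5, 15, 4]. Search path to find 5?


BST root = 19
Search for 5: compare at each node
Path: [19, 6, 5]


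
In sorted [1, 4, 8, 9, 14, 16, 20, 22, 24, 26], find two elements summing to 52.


Two pointers: lo=0, hi=9
No pair sums to 52


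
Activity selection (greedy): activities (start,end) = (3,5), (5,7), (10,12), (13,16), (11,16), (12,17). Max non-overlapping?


Greedy: pick earliest-ending, then skip overlaps.
Selected (4 activities): [(3, 5), (5, 7), (10, 12), (13, 16)]


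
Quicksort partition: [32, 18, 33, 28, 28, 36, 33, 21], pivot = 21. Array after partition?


Elements <= 21 go left of pivot.
Result: [18, 21, 33, 28, 28, 36, 33, 32], pivot at index 1


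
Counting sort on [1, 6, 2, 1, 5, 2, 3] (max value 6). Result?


Count array: [0, 2, 2, 1, 0, 1, 1]
Reconstruct: [1, 1, 2, 2, 3, 5, 6]


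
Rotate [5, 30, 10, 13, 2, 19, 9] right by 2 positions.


Right rotate by 2: [19, 9, 5, 30, 10, 13, 2]


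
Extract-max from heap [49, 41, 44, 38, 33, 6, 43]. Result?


Max = 49
Replace root with last, heapify down
Resulting heap: [44, 41, 43, 38, 33, 6]


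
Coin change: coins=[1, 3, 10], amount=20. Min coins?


dp[0]=0; dp[i]=1+min(dp[i-c] for c in coins)
...dp[15]=4, dp[16]=3, dp[17]=4, dp[18]=5, dp[19]=4, dp[20]=2
Minimum coins for 20 = 2


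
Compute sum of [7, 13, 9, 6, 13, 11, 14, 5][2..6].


Prefix sums: [0, 7, 20, 29, 35, 48, 59, 73, 78]
Sum[2..6] = prefix[7] - prefix[2] = 73 - 20 = 53


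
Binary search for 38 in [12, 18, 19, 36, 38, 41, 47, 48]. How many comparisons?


Search for 38:
[0,7] mid=3 arr[3]=36
[4,7] mid=5 arr[5]=41
[4,4] mid=4 arr[4]=38
Total: 3 comparisons


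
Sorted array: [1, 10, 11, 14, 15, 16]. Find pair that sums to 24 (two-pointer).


Two pointers: lo=0, hi=5
Found pair: (10, 14) summing to 24


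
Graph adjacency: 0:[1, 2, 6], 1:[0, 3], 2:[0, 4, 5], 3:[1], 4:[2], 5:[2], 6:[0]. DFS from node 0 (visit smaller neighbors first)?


DFS stack-based: start with [0]
Visit order: [0, 1, 3, 2, 4, 5, 6]


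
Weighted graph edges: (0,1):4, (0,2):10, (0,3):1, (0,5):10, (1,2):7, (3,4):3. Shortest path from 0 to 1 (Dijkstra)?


Dijkstra from 0:
Distances: {0: 0, 1: 4, 2: 10, 3: 1, 4: 4, 5: 10}
Shortest distance to 1 = 4, path = [0, 1]


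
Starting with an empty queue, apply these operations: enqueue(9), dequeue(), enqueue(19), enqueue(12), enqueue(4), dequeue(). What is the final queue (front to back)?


enqueue(9) -> [9]
dequeue() returns 9 -> []
enqueue(19) -> [19]
enqueue(12) -> [19, 12]
enqueue(4) -> [19, 12, 4]
dequeue() returns 19 -> [12, 4]
Final queue (front to back): [12, 4]


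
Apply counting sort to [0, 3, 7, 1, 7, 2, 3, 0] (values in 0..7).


Count array: [2, 1, 1, 2, 0, 0, 0, 2]
Reconstruct: [0, 0, 1, 2, 3, 3, 7, 7]


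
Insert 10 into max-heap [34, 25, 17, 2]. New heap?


Append 10: [34, 25, 17, 2, 10]
Bubble up: no swaps needed
Result: [34, 25, 17, 2, 10]


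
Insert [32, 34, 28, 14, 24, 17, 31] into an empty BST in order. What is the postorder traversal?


Root = 32; build tree by BST insertion.
Postorder traversal: [17, 24, 14, 31, 28, 34, 32]


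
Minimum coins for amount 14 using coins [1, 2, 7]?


dp[0]=0; dp[i]=1+min(dp[i-c] for c in coins)
...dp[9]=2, dp[10]=3, dp[11]=3, dp[12]=4, dp[13]=4, dp[14]=2
Minimum coins for 14 = 2


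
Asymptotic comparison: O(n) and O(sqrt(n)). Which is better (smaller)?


sublinear grows slower than linear
O(sqrt(n)) is asymptotically smaller; O(n) grows faster


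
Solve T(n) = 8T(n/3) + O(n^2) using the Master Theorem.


a=8, b=3, c=2. log_3(8)=1.893 < c=2. Case 3: O(n^c) = O(n^2)
Complexity: O(n^2)


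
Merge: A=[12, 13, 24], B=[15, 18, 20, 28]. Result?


Compare heads, take smaller each step.
Merged: [12, 13, 15, 18, 20, 24, 28]


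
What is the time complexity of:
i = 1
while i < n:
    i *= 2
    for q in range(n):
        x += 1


Per nesting level: O(log n) * O(n) = O(n log n)
Complexity: O(n log n)


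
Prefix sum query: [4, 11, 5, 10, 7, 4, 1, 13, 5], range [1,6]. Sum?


Prefix sums: [0, 4, 15, 20, 30, 37, 41, 42, 55, 60]
Sum[1..6] = prefix[7] - prefix[1] = 42 - 4 = 38


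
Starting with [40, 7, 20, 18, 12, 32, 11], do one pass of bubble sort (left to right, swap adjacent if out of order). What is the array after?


After one pass: [7, 20, 18, 12, 32, 11, 40]


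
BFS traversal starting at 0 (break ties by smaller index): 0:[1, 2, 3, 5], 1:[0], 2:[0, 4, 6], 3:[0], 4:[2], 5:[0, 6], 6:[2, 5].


BFS queue: start with [0]
Visit order: [0, 1, 2, 3, 5, 4, 6]


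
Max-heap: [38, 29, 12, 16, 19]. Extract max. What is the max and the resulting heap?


Max = 38
Replace root with last, heapify down
Resulting heap: [29, 19, 12, 16]


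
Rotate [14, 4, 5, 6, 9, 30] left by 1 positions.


Left rotate by 1: [4, 5, 6, 9, 30, 14]


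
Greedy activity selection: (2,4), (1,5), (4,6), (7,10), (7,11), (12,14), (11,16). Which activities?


Greedy: pick earliest-ending, then skip overlaps.
Selected (4 activities): [(2, 4), (4, 6), (7, 10), (12, 14)]


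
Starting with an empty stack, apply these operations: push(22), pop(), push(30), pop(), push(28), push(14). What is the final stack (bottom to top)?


push(22) -> [22]
pop() returns 22 -> []
push(30) -> [30]
pop() returns 30 -> []
push(28) -> [28]
push(14) -> [28, 14]
Final stack (bottom to top): [28, 14]


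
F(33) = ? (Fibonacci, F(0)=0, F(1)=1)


F(n)=F(n-1)+F(n-2)
...F(31)=1346269, F(32)=2178309, F(33)=3524578


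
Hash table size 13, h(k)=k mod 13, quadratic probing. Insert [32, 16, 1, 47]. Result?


Insertions: 32->slot 6; 16->slot 3; 1->slot 1; 47->slot 8
Table: [None, 1, None, 16, None, None, 32, None, 47, None, None, None, None]


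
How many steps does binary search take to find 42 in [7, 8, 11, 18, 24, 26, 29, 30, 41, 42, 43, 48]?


Search for 42:
[0,11] mid=5 arr[5]=26
[6,11] mid=8 arr[8]=41
[9,11] mid=10 arr[10]=43
[9,9] mid=9 arr[9]=42
Total: 4 comparisons


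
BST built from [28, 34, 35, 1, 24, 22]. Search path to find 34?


BST root = 28
Search for 34: compare at each node
Path: [28, 34]


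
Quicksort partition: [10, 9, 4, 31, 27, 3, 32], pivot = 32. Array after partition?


Elements <= 32 go left of pivot.
Result: [10, 9, 4, 31, 27, 3, 32], pivot at index 6


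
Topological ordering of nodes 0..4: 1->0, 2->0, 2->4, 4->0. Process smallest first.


Kahn's algorithm, process smallest node first
Order: [1, 2, 3, 4, 0]


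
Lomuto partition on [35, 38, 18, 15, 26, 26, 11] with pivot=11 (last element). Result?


Elements <= 11 go left of pivot.
Result: [11, 38, 18, 15, 26, 26, 35], pivot at index 0


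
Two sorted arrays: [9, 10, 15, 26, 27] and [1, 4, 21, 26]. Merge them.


Compare heads, take smaller each step.
Merged: [1, 4, 9, 10, 15, 21, 26, 26, 27]


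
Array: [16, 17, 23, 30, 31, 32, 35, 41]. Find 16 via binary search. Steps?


Search for 16:
[0,7] mid=3 arr[3]=30
[0,2] mid=1 arr[1]=17
[0,0] mid=0 arr[0]=16
Total: 3 comparisons


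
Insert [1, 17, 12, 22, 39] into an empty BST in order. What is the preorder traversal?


Root = 1; build tree by BST insertion.
Preorder traversal: [1, 17, 12, 22, 39]


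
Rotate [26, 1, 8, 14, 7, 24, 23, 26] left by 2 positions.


Left rotate by 2: [8, 14, 7, 24, 23, 26, 26, 1]


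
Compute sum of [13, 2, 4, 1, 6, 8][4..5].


Prefix sums: [0, 13, 15, 19, 20, 26, 34]
Sum[4..5] = prefix[6] - prefix[4] = 34 - 20 = 14


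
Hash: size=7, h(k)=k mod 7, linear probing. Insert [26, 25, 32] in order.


Insertions: 26->slot 5; 25->slot 4; 32->slot 6
Table: [None, None, None, None, 25, 26, 32]


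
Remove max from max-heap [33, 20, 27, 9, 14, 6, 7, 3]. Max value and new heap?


Max = 33
Replace root with last, heapify down
Resulting heap: [27, 20, 7, 9, 14, 6, 3]


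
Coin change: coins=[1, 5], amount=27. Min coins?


dp[0]=0; dp[i]=1+min(dp[i-c] for c in coins)
...dp[22]=6, dp[23]=7, dp[24]=8, dp[25]=5, dp[26]=6, dp[27]=7
Minimum coins for 27 = 7


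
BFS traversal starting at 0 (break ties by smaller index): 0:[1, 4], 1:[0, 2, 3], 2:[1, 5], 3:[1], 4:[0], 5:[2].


BFS queue: start with [0]
Visit order: [0, 1, 4, 2, 3, 5]


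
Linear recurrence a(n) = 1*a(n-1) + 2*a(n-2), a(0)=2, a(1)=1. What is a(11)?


Build bottom-up:
...a(9)=511, a(10)=1025, a(11)=1*1025+2*511=2047


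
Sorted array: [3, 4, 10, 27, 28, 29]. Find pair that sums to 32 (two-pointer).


Two pointers: lo=0, hi=5
Found pair: (3, 29) summing to 32


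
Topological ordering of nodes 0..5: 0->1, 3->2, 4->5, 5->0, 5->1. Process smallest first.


Kahn's algorithm, process smallest node first
Order: [3, 2, 4, 5, 0, 1]


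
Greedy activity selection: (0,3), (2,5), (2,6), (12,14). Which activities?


Greedy: pick earliest-ending, then skip overlaps.
Selected (2 activities): [(0, 3), (12, 14)]


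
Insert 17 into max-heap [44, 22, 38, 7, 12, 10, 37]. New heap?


Append 17: [44, 22, 38, 7, 12, 10, 37, 17]
Bubble up: swap idx 7(17) with idx 3(7)
Result: [44, 22, 38, 17, 12, 10, 37, 7]


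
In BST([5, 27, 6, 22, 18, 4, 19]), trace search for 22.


BST root = 5
Search for 22: compare at each node
Path: [5, 27, 6, 22]


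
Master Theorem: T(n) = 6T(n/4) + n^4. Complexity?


a=6, b=4, c=4. log_4(6)=1.292 < c=4. Case 3: O(n^c) = O(n^4)
Complexity: O(n^4)


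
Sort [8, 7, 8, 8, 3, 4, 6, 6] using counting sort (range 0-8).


Count array: [0, 0, 0, 1, 1, 0, 2, 1, 3]
Reconstruct: [3, 4, 6, 6, 7, 8, 8, 8]


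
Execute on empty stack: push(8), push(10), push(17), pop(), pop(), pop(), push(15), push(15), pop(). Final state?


push(8) -> [8]
push(10) -> [8, 10]
push(17) -> [8, 10, 17]
pop() returns 17 -> [8, 10]
pop() returns 10 -> [8]
pop() returns 8 -> []
push(15) -> [15]
push(15) -> [15, 15]
pop() returns 15 -> [15]
Final stack (bottom to top): [15]


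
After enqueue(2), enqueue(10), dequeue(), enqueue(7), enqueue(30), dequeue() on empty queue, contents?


enqueue(2) -> [2]
enqueue(10) -> [2, 10]
dequeue() returns 2 -> [10]
enqueue(7) -> [10, 7]
enqueue(30) -> [10, 7, 30]
dequeue() returns 10 -> [7, 30]
Final queue (front to back): [7, 30]


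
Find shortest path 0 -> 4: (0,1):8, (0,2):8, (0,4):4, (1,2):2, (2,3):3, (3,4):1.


Dijkstra from 0:
Distances: {0: 0, 1: 8, 2: 8, 3: 5, 4: 4}
Shortest distance to 4 = 4, path = [0, 4]


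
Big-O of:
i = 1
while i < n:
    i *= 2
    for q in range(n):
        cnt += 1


Per nesting level: O(log n) * O(n) = O(n log n)
Complexity: O(n log n)


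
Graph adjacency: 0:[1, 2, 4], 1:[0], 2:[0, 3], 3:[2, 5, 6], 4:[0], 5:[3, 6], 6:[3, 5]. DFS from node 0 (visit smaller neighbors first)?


DFS stack-based: start with [0]
Visit order: [0, 1, 2, 3, 5, 6, 4]


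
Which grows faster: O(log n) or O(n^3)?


logarithmic grows slower than cubic
O(log n) is asymptotically smaller; O(n^3) grows faster


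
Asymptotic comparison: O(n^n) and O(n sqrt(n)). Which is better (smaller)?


n^1.5 grows slower than n^n
O(n sqrt(n)) is asymptotically smaller; O(n^n) grows faster


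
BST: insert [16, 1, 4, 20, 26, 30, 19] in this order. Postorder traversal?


Root = 16; build tree by BST insertion.
Postorder traversal: [4, 1, 19, 30, 26, 20, 16]


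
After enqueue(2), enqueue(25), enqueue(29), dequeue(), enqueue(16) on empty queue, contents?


enqueue(2) -> [2]
enqueue(25) -> [2, 25]
enqueue(29) -> [2, 25, 29]
dequeue() returns 2 -> [25, 29]
enqueue(16) -> [25, 29, 16]
Final queue (front to back): [25, 29, 16]


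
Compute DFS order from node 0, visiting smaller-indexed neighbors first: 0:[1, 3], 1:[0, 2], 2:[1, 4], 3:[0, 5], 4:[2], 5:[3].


DFS stack-based: start with [0]
Visit order: [0, 1, 2, 4, 3, 5]


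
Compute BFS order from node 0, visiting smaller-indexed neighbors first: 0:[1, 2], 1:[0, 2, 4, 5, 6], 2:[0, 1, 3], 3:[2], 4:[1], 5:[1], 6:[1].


BFS queue: start with [0]
Visit order: [0, 1, 2, 4, 5, 6, 3]


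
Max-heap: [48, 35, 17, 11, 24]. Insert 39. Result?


Append 39: [48, 35, 17, 11, 24, 39]
Bubble up: swap idx 5(39) with idx 2(17)
Result: [48, 35, 39, 11, 24, 17]


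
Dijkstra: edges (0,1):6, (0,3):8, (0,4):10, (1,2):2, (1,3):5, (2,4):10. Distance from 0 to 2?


Dijkstra from 0:
Distances: {0: 0, 1: 6, 2: 8, 3: 8, 4: 10}
Shortest distance to 2 = 8, path = [0, 1, 2]


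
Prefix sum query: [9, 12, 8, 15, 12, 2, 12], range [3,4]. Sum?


Prefix sums: [0, 9, 21, 29, 44, 56, 58, 70]
Sum[3..4] = prefix[5] - prefix[3] = 56 - 29 = 27


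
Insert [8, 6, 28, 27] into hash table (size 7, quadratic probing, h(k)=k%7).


Insertions: 8->slot 1; 6->slot 6; 28->slot 0; 27->slot 3
Table: [28, 8, None, 27, None, None, 6]


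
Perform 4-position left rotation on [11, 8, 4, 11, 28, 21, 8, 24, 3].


Left rotate by 4: [28, 21, 8, 24, 3, 11, 8, 4, 11]


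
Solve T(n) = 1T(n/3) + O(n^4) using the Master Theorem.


a=1, b=3, c=4. log_3(1)=0 < c=4. Case 3: O(n^c) = O(n^4)
Complexity: O(n^4)


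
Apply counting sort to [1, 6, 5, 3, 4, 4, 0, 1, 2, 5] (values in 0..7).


Count array: [1, 2, 1, 1, 2, 2, 1, 0]
Reconstruct: [0, 1, 1, 2, 3, 4, 4, 5, 5, 6]


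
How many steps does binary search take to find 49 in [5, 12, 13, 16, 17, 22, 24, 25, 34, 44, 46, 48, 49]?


Search for 49:
[0,12] mid=6 arr[6]=24
[7,12] mid=9 arr[9]=44
[10,12] mid=11 arr[11]=48
[12,12] mid=12 arr[12]=49
Total: 4 comparisons


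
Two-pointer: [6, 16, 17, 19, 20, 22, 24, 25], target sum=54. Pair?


Two pointers: lo=0, hi=7
No pair sums to 54


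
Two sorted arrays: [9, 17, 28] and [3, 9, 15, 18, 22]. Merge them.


Compare heads, take smaller each step.
Merged: [3, 9, 9, 15, 17, 18, 22, 28]


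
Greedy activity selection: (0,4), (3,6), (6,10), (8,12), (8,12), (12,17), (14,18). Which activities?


Greedy: pick earliest-ending, then skip overlaps.
Selected (3 activities): [(0, 4), (6, 10), (12, 17)]


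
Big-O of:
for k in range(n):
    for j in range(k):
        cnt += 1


Per nesting level: O(n) * O(n) [triangular over k] = O(n^2)
Complexity: O(n^2)


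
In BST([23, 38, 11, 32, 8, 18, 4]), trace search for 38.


BST root = 23
Search for 38: compare at each node
Path: [23, 38]


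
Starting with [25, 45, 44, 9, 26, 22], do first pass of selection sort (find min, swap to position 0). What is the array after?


After one pass: [9, 45, 44, 25, 26, 22]


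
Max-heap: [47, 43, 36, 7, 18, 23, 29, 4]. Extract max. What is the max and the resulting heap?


Max = 47
Replace root with last, heapify down
Resulting heap: [43, 18, 36, 7, 4, 23, 29]


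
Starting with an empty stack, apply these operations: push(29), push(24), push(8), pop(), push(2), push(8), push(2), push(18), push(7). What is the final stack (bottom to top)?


push(29) -> [29]
push(24) -> [29, 24]
push(8) -> [29, 24, 8]
pop() returns 8 -> [29, 24]
push(2) -> [29, 24, 2]
push(8) -> [29, 24, 2, 8]
push(2) -> [29, 24, 2, 8, 2]
push(18) -> [29, 24, 2, 8, 2, 18]
push(7) -> [29, 24, 2, 8, 2, 18, 7]
Final stack (bottom to top): [29, 24, 2, 8, 2, 18, 7]


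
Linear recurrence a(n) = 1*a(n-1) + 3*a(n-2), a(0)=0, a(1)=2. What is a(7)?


Build bottom-up:
...a(5)=38, a(6)=80, a(7)=1*80+3*38=194


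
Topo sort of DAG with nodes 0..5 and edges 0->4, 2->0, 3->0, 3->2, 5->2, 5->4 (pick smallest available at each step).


Kahn's algorithm, process smallest node first
Order: [1, 3, 5, 2, 0, 4]


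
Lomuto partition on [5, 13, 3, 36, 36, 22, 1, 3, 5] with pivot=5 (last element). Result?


Elements <= 5 go left of pivot.
Result: [5, 3, 1, 3, 5, 22, 13, 36, 36], pivot at index 4


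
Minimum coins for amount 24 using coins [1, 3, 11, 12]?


dp[0]=0; dp[i]=1+min(dp[i-c] for c in coins)
...dp[19]=4, dp[20]=4, dp[21]=4, dp[22]=2, dp[23]=2, dp[24]=2
Minimum coins for 24 = 2


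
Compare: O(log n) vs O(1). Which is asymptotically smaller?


constant grows slower than logarithmic
O(1) is asymptotically smaller; O(log n) grows faster


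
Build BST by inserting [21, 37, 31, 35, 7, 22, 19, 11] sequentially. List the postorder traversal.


Root = 21; build tree by BST insertion.
Postorder traversal: [11, 19, 7, 22, 35, 31, 37, 21]


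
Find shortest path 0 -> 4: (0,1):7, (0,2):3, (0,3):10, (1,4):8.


Dijkstra from 0:
Distances: {0: 0, 1: 7, 2: 3, 3: 10, 4: 15}
Shortest distance to 4 = 15, path = [0, 1, 4]


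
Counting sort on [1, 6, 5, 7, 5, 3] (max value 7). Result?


Count array: [0, 1, 0, 1, 0, 2, 1, 1]
Reconstruct: [1, 3, 5, 5, 6, 7]


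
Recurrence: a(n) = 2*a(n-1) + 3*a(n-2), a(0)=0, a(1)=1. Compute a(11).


Build bottom-up:
...a(9)=4921, a(10)=14762, a(11)=2*14762+3*4921=44287


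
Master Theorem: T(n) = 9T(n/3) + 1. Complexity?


a=9, b=3, c=0. log_3(9)=2 > c=0. Case 1: O(n^log_b(a)) = O(n^2)
Complexity: O(n^2)


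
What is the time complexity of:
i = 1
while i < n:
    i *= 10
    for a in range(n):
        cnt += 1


Per nesting level: O(log n) * O(n) = O(n log n)
Complexity: O(n log n)


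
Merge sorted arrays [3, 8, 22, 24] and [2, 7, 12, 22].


Compare heads, take smaller each step.
Merged: [2, 3, 7, 8, 12, 22, 22, 24]


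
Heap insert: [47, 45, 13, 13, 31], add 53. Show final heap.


Append 53: [47, 45, 13, 13, 31, 53]
Bubble up: swap idx 5(53) with idx 2(13); swap idx 2(53) with idx 0(47)
Result: [53, 45, 47, 13, 31, 13]


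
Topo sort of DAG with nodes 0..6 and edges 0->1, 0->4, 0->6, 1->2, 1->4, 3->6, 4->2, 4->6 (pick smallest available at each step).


Kahn's algorithm, process smallest node first
Order: [0, 1, 3, 4, 2, 5, 6]


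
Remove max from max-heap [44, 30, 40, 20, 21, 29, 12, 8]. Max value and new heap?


Max = 44
Replace root with last, heapify down
Resulting heap: [40, 30, 29, 20, 21, 8, 12]


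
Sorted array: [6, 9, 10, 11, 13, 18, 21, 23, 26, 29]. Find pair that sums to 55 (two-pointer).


Two pointers: lo=0, hi=9
Found pair: (26, 29) summing to 55


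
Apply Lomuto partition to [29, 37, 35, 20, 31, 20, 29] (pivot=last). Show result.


Elements <= 29 go left of pivot.
Result: [29, 20, 20, 29, 31, 35, 37], pivot at index 3


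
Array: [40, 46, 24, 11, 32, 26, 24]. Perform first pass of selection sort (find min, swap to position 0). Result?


After one pass: [11, 46, 24, 40, 32, 26, 24]


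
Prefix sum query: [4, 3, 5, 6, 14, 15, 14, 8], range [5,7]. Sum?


Prefix sums: [0, 4, 7, 12, 18, 32, 47, 61, 69]
Sum[5..7] = prefix[8] - prefix[5] = 69 - 32 = 37


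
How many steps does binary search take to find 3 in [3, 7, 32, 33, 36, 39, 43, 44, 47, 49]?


Search for 3:
[0,9] mid=4 arr[4]=36
[0,3] mid=1 arr[1]=7
[0,0] mid=0 arr[0]=3
Total: 3 comparisons


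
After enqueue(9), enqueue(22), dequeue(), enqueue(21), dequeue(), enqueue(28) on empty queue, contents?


enqueue(9) -> [9]
enqueue(22) -> [9, 22]
dequeue() returns 9 -> [22]
enqueue(21) -> [22, 21]
dequeue() returns 22 -> [21]
enqueue(28) -> [21, 28]
Final queue (front to back): [21, 28]


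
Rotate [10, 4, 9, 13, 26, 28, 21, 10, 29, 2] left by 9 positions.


Left rotate by 9: [2, 10, 4, 9, 13, 26, 28, 21, 10, 29]


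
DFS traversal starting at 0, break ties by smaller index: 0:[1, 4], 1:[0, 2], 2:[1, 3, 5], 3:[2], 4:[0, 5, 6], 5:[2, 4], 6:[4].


DFS stack-based: start with [0]
Visit order: [0, 1, 2, 3, 5, 4, 6]


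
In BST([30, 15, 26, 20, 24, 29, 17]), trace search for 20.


BST root = 30
Search for 20: compare at each node
Path: [30, 15, 26, 20]


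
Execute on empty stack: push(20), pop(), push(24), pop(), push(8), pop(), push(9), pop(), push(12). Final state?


push(20) -> [20]
pop() returns 20 -> []
push(24) -> [24]
pop() returns 24 -> []
push(8) -> [8]
pop() returns 8 -> []
push(9) -> [9]
pop() returns 9 -> []
push(12) -> [12]
Final stack (bottom to top): [12]


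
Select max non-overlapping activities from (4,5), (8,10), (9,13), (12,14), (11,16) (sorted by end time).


Greedy: pick earliest-ending, then skip overlaps.
Selected (3 activities): [(4, 5), (8, 10), (12, 14)]


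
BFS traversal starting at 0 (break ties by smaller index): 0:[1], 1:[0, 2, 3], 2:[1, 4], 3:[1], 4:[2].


BFS queue: start with [0]
Visit order: [0, 1, 2, 3, 4]


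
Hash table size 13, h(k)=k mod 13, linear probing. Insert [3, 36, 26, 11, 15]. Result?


Insertions: 3->slot 3; 36->slot 10; 26->slot 0; 11->slot 11; 15->slot 2
Table: [26, None, 15, 3, None, None, None, None, None, None, 36, 11, None]


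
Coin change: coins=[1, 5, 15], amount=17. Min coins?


dp[0]=0; dp[i]=1+min(dp[i-c] for c in coins)
...dp[12]=4, dp[13]=5, dp[14]=6, dp[15]=1, dp[16]=2, dp[17]=3
Minimum coins for 17 = 3


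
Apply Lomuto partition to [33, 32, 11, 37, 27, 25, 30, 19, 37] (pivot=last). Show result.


Elements <= 37 go left of pivot.
Result: [33, 32, 11, 37, 27, 25, 30, 19, 37], pivot at index 8


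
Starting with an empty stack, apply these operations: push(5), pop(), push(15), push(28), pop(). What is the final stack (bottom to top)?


push(5) -> [5]
pop() returns 5 -> []
push(15) -> [15]
push(28) -> [15, 28]
pop() returns 28 -> [15]
Final stack (bottom to top): [15]


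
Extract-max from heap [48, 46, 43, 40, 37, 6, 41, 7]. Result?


Max = 48
Replace root with last, heapify down
Resulting heap: [46, 40, 43, 7, 37, 6, 41]


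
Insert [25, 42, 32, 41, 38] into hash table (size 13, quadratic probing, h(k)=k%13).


Insertions: 25->slot 12; 42->slot 3; 32->slot 6; 41->slot 2; 38->slot 0
Table: [38, None, 41, 42, None, None, 32, None, None, None, None, None, 25]


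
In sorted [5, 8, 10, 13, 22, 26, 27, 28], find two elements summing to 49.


Two pointers: lo=0, hi=7
Found pair: (22, 27) summing to 49


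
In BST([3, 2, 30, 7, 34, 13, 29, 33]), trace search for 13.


BST root = 3
Search for 13: compare at each node
Path: [3, 30, 7, 13]


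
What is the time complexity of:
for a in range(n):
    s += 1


Per nesting level: O(n) = O(n)
Complexity: O(n)


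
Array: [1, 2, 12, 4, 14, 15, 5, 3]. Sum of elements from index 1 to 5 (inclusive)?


Prefix sums: [0, 1, 3, 15, 19, 33, 48, 53, 56]
Sum[1..5] = prefix[6] - prefix[1] = 48 - 1 = 47


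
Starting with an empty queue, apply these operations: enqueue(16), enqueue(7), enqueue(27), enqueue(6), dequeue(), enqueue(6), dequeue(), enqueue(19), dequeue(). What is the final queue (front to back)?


enqueue(16) -> [16]
enqueue(7) -> [16, 7]
enqueue(27) -> [16, 7, 27]
enqueue(6) -> [16, 7, 27, 6]
dequeue() returns 16 -> [7, 27, 6]
enqueue(6) -> [7, 27, 6, 6]
dequeue() returns 7 -> [27, 6, 6]
enqueue(19) -> [27, 6, 6, 19]
dequeue() returns 27 -> [6, 6, 19]
Final queue (front to back): [6, 6, 19]


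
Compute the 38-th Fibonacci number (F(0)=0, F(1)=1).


F(n)=F(n-1)+F(n-2)
...F(36)=14930352, F(37)=24157817, F(38)=39088169


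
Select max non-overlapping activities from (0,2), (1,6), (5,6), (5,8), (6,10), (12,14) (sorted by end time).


Greedy: pick earliest-ending, then skip overlaps.
Selected (4 activities): [(0, 2), (5, 6), (6, 10), (12, 14)]


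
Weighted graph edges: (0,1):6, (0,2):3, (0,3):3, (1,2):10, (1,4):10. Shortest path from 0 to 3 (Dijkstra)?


Dijkstra from 0:
Distances: {0: 0, 1: 6, 2: 3, 3: 3, 4: 16}
Shortest distance to 3 = 3, path = [0, 3]


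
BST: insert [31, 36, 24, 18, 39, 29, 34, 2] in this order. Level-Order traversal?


Root = 31; build tree by BST insertion.
Level-Order traversal: [31, 24, 36, 18, 29, 34, 39, 2]


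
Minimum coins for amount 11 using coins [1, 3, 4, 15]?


dp[0]=0; dp[i]=1+min(dp[i-c] for c in coins)
...dp[6]=2, dp[7]=2, dp[8]=2, dp[9]=3, dp[10]=3, dp[11]=3
Minimum coins for 11 = 3


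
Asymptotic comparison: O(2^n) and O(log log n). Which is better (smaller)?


double-logarithmic grows slower than exponential
O(log log n) is asymptotically smaller; O(2^n) grows faster


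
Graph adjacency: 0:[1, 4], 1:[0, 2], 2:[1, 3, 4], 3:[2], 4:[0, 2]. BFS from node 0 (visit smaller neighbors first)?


BFS queue: start with [0]
Visit order: [0, 1, 4, 2, 3]


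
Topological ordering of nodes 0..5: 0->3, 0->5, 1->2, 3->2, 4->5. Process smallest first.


Kahn's algorithm, process smallest node first
Order: [0, 1, 3, 2, 4, 5]


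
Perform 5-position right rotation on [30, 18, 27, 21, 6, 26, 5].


Right rotate by 5: [27, 21, 6, 26, 5, 30, 18]


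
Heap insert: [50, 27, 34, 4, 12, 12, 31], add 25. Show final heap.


Append 25: [50, 27, 34, 4, 12, 12, 31, 25]
Bubble up: swap idx 7(25) with idx 3(4)
Result: [50, 27, 34, 25, 12, 12, 31, 4]


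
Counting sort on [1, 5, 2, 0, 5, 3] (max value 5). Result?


Count array: [1, 1, 1, 1, 0, 2]
Reconstruct: [0, 1, 2, 3, 5, 5]


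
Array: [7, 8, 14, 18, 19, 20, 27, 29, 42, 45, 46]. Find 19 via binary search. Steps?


Search for 19:
[0,10] mid=5 arr[5]=20
[0,4] mid=2 arr[2]=14
[3,4] mid=3 arr[3]=18
[4,4] mid=4 arr[4]=19
Total: 4 comparisons


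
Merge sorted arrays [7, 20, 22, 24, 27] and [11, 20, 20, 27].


Compare heads, take smaller each step.
Merged: [7, 11, 20, 20, 20, 22, 24, 27, 27]


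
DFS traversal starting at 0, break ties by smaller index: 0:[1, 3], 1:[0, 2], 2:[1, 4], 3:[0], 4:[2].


DFS stack-based: start with [0]
Visit order: [0, 1, 2, 4, 3]


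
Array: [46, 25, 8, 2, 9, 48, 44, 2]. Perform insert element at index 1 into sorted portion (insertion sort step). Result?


After one pass: [25, 46, 8, 2, 9, 48, 44, 2]


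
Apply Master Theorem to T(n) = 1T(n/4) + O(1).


a=1, b=4, c=0. log_4(1)=0 = c=0. Case 2: O(n^c log n) = O(log n)
Complexity: O(log n)


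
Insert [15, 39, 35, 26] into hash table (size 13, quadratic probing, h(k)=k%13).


Insertions: 15->slot 2; 39->slot 0; 35->slot 9; 26->slot 1
Table: [39, 26, 15, None, None, None, None, None, None, 35, None, None, None]


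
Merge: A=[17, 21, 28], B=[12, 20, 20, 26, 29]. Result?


Compare heads, take smaller each step.
Merged: [12, 17, 20, 20, 21, 26, 28, 29]


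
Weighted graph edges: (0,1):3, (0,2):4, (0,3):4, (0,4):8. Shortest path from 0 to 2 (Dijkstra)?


Dijkstra from 0:
Distances: {0: 0, 1: 3, 2: 4, 3: 4, 4: 8}
Shortest distance to 2 = 4, path = [0, 2]


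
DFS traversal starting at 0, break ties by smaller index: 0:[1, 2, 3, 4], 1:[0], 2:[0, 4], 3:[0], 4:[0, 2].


DFS stack-based: start with [0]
Visit order: [0, 1, 2, 4, 3]


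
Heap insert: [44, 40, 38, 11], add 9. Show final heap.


Append 9: [44, 40, 38, 11, 9]
Bubble up: no swaps needed
Result: [44, 40, 38, 11, 9]


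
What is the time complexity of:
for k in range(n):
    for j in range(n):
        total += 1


Per nesting level: O(n) * O(n) = O(n^2)
Complexity: O(n^2)


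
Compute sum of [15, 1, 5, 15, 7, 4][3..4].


Prefix sums: [0, 15, 16, 21, 36, 43, 47]
Sum[3..4] = prefix[5] - prefix[3] = 43 - 21 = 22


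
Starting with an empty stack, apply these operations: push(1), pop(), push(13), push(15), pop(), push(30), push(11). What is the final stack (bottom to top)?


push(1) -> [1]
pop() returns 1 -> []
push(13) -> [13]
push(15) -> [13, 15]
pop() returns 15 -> [13]
push(30) -> [13, 30]
push(11) -> [13, 30, 11]
Final stack (bottom to top): [13, 30, 11]


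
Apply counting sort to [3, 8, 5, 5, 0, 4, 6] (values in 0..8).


Count array: [1, 0, 0, 1, 1, 2, 1, 0, 1]
Reconstruct: [0, 3, 4, 5, 5, 6, 8]


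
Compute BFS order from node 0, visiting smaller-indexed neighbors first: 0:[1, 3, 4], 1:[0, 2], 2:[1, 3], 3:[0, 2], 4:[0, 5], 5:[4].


BFS queue: start with [0]
Visit order: [0, 1, 3, 4, 2, 5]


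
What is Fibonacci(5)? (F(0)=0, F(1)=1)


F(n)=F(n-1)+F(n-2)
...F(3)=2, F(4)=3, F(5)=5


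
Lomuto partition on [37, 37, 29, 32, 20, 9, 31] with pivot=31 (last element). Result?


Elements <= 31 go left of pivot.
Result: [29, 20, 9, 31, 37, 37, 32], pivot at index 3


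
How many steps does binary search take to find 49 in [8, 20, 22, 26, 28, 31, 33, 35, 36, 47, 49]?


Search for 49:
[0,10] mid=5 arr[5]=31
[6,10] mid=8 arr[8]=36
[9,10] mid=9 arr[9]=47
[10,10] mid=10 arr[10]=49
Total: 4 comparisons


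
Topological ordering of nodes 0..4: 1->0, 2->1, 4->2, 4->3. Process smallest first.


Kahn's algorithm, process smallest node first
Order: [4, 2, 1, 0, 3]


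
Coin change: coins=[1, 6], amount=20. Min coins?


dp[0]=0; dp[i]=1+min(dp[i-c] for c in coins)
...dp[15]=5, dp[16]=6, dp[17]=7, dp[18]=3, dp[19]=4, dp[20]=5
Minimum coins for 20 = 5


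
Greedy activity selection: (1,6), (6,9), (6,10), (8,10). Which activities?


Greedy: pick earliest-ending, then skip overlaps.
Selected (2 activities): [(1, 6), (6, 9)]


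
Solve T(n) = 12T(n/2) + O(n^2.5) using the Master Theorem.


a=12, b=2, c=2.5. log_2(12)=3.585 > c=2.5. Case 1: O(n^log_b(a)) = O(n^3.585)
Complexity: O(n^3.585)


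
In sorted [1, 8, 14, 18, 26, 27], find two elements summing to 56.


Two pointers: lo=0, hi=5
No pair sums to 56


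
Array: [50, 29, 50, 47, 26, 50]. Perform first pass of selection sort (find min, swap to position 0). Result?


After one pass: [26, 29, 50, 47, 50, 50]


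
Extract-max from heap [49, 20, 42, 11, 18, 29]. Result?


Max = 49
Replace root with last, heapify down
Resulting heap: [42, 20, 29, 11, 18]


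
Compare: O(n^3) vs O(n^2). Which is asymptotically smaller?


quadratic grows slower than cubic
O(n^2) is asymptotically smaller; O(n^3) grows faster


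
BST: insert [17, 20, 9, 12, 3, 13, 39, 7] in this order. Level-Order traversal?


Root = 17; build tree by BST insertion.
Level-Order traversal: [17, 9, 20, 3, 12, 39, 7, 13]


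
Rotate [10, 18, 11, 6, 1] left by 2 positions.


Left rotate by 2: [11, 6, 1, 10, 18]


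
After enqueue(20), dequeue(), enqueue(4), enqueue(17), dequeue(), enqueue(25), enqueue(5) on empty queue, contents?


enqueue(20) -> [20]
dequeue() returns 20 -> []
enqueue(4) -> [4]
enqueue(17) -> [4, 17]
dequeue() returns 4 -> [17]
enqueue(25) -> [17, 25]
enqueue(5) -> [17, 25, 5]
Final queue (front to back): [17, 25, 5]


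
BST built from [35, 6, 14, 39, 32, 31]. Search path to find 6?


BST root = 35
Search for 6: compare at each node
Path: [35, 6]


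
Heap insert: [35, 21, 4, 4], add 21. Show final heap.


Append 21: [35, 21, 4, 4, 21]
Bubble up: no swaps needed
Result: [35, 21, 4, 4, 21]


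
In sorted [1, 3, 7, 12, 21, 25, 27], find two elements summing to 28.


Two pointers: lo=0, hi=6
Found pair: (1, 27) summing to 28


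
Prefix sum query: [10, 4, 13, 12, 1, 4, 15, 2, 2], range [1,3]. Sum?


Prefix sums: [0, 10, 14, 27, 39, 40, 44, 59, 61, 63]
Sum[1..3] = prefix[4] - prefix[1] = 39 - 10 = 29


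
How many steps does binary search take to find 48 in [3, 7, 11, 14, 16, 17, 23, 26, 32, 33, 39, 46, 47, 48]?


Search for 48:
[0,13] mid=6 arr[6]=23
[7,13] mid=10 arr[10]=39
[11,13] mid=12 arr[12]=47
[13,13] mid=13 arr[13]=48
Total: 4 comparisons


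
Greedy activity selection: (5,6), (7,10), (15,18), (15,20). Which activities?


Greedy: pick earliest-ending, then skip overlaps.
Selected (3 activities): [(5, 6), (7, 10), (15, 18)]


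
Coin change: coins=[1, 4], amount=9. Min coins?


dp[0]=0; dp[i]=1+min(dp[i-c] for c in coins)
...dp[4]=1, dp[5]=2, dp[6]=3, dp[7]=4, dp[8]=2, dp[9]=3
Minimum coins for 9 = 3


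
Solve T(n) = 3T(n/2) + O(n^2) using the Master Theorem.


a=3, b=2, c=2. log_2(3)=1.585 < c=2. Case 3: O(n^c) = O(n^2)
Complexity: O(n^2)
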